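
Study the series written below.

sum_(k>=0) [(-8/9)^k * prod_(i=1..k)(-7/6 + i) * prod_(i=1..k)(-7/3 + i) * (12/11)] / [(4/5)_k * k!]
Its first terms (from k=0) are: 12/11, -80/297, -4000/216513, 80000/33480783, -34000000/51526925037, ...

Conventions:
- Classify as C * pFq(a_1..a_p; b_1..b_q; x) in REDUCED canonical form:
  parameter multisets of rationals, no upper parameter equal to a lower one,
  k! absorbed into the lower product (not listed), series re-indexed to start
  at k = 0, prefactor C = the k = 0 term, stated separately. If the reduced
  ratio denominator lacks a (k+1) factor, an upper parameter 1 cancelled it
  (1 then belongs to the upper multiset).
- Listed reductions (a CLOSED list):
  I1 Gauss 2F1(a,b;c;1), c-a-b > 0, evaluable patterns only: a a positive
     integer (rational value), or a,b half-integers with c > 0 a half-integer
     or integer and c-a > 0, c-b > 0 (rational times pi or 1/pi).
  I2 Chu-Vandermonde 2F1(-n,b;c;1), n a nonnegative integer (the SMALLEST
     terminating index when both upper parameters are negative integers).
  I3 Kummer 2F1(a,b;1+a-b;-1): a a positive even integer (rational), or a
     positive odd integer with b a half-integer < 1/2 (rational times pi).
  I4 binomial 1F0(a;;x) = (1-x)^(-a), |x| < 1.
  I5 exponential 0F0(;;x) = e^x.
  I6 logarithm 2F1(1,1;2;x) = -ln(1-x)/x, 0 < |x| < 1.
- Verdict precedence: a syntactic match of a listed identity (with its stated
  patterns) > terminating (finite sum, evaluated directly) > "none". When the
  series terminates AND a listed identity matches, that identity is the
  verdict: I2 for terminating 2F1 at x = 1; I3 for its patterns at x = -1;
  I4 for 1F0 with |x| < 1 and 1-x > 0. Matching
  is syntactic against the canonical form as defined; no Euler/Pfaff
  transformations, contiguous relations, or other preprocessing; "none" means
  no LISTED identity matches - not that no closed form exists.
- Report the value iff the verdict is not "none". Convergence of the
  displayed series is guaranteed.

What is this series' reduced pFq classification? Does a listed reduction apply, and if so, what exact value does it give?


Canonical form: C = 12/11 times 2F1 with upper {-4/3, -1/6}, lower {4/5}, x = -8/9. Verdict: none. A 2F1 with upper {-4/3, -1/6} fits none of I1-I6 at x = -8/9; the sum runs forever.

The tell: t_0 being 12/11, the running product (C = 12/11) telescopes to a rising factorial.
Consecutive-term ratio: r(k) = (-8/9) * (k-4/3) (k-1/6) / [(k+4/5) (k+1)] - rational in k. x = (-8/9); t_0 = 12/11; negate the roots.


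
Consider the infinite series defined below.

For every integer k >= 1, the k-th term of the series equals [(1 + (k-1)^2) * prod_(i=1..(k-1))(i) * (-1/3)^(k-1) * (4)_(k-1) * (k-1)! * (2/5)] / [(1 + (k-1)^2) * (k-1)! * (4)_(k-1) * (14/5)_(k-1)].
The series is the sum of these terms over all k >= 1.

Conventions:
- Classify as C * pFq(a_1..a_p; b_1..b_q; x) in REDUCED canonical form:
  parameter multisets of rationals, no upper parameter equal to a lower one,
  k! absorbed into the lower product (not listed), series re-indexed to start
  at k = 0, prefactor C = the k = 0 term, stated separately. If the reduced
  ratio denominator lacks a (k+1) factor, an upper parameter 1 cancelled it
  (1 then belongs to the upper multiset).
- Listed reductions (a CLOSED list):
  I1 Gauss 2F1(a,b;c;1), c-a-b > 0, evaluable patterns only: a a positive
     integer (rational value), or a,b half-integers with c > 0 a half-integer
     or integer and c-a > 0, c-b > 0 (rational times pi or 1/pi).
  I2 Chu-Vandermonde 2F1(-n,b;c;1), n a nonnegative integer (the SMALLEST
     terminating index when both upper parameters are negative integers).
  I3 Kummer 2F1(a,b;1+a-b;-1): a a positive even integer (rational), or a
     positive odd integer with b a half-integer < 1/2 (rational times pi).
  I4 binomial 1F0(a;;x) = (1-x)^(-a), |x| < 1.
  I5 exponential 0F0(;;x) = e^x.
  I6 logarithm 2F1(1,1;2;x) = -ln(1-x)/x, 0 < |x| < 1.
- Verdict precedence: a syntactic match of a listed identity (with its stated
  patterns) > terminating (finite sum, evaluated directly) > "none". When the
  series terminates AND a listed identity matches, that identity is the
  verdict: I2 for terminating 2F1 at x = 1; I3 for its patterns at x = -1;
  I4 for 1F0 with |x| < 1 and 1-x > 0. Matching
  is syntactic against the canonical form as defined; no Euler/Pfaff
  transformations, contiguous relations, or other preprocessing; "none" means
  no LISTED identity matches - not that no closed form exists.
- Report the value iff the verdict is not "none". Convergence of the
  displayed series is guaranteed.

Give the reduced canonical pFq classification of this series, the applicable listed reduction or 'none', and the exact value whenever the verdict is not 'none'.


With C = 2/5: the canonical form is 2F1(1, 1; 14/5; -1/3). Verdict: none here - no I1-I6 shape fits x = -1/3 with lower {14/5}.

Key observation: x = (-1/3) and k^2 + 1 divides numerator and denominator alike; prefactor 2/5 after cancelling.
Consecutive-term ratio: r(k) = (-1/3) * (k+1) (k+1) / [(k+14/5) (k+1)] - rational in k, leading ratio (-1/3); with t_0 = 2/5, classification follows.


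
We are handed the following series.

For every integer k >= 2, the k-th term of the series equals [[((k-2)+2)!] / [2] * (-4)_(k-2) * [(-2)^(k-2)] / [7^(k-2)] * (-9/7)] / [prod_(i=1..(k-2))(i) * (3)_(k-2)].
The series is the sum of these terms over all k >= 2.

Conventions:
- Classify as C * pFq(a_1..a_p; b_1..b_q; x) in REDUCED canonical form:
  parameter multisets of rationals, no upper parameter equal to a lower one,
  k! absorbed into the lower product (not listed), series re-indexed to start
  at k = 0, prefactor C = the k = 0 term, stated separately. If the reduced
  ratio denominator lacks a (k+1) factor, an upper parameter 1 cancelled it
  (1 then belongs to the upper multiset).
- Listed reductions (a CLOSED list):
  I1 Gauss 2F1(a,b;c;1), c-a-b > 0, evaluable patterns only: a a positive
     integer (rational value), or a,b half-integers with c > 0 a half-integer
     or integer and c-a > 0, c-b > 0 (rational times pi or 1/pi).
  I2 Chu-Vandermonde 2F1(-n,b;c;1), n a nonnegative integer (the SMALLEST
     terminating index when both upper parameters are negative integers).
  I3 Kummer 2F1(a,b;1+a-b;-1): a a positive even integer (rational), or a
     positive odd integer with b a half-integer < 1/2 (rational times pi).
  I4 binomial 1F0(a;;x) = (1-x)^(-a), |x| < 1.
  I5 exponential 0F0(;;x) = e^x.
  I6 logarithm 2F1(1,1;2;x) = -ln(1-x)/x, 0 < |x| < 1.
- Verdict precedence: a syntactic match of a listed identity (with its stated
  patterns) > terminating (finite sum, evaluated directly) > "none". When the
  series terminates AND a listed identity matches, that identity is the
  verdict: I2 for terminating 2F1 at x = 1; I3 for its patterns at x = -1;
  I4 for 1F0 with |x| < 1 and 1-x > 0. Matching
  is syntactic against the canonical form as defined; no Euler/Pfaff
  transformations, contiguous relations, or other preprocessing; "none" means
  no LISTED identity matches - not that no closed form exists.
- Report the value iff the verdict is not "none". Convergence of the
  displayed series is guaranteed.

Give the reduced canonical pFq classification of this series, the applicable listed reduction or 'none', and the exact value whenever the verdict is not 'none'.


At argument -2/7: a 1F0 with upper {-4}, lower {-}, scaled by C = -9/7. Verdict: the I4 binomial reduction matches (the 1F0 binomial series: exponent 4, x = -2/7). Hence: -59049/16807.

Structural cue: x = (-2/7) and the product of the first k integers (C = -9/7) is k!.
Ratio: r(k) = (-2/7) * (k-4) / [(k+1)] - rational; roots negated = parameters, x = (-2/7), C = -9/7.


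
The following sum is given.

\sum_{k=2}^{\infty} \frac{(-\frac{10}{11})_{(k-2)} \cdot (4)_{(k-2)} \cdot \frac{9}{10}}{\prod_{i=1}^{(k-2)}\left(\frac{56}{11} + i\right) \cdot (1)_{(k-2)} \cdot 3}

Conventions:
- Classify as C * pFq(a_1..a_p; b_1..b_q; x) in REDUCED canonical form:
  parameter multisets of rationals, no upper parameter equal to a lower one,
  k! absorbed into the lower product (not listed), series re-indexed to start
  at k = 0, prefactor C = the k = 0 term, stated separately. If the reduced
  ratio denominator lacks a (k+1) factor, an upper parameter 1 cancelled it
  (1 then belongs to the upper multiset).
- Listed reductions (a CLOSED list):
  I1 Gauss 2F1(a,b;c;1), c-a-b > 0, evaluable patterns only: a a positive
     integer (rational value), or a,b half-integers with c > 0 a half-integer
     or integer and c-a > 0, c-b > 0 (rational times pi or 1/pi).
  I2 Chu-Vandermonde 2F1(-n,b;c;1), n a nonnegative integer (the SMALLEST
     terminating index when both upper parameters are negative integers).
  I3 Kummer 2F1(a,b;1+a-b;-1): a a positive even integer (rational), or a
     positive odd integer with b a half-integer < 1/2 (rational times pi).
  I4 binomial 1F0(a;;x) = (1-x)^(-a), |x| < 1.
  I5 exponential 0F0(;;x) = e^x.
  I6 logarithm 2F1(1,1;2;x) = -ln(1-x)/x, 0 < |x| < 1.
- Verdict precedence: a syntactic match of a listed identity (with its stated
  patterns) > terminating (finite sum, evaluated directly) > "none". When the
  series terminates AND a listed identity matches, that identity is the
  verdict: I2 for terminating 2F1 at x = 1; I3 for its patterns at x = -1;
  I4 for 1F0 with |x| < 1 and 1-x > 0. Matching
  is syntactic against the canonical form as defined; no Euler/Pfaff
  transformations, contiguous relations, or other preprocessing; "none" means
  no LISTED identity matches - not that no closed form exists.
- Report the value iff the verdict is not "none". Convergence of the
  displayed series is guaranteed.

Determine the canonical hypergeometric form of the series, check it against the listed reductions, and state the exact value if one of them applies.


Key step: t_0 = \frac{3}{10} here, and the lower running product (C = 3/10, x = 1) is a rising factorial.
Consecutive-term ratio: r(k) = 1 * (k-\frac{10}{11}) (k+4) / [(k+\frac{67}{11}) (k+1)] ; factor over Q: parameters, x = 1, and C = \frac{3}{10}.

With C = \frac{3}{10}: the canonical form is 2F1(-\frac{10}{11}, 4; \frac{67}{11}; 1). Verdict: this is the Gauss summation I1 (x = 1: the Gamma ratio telescopes since c-a-b = 3 > 0 and a = 4 in Z>0). Exact value: \frac{8211}{73205}.


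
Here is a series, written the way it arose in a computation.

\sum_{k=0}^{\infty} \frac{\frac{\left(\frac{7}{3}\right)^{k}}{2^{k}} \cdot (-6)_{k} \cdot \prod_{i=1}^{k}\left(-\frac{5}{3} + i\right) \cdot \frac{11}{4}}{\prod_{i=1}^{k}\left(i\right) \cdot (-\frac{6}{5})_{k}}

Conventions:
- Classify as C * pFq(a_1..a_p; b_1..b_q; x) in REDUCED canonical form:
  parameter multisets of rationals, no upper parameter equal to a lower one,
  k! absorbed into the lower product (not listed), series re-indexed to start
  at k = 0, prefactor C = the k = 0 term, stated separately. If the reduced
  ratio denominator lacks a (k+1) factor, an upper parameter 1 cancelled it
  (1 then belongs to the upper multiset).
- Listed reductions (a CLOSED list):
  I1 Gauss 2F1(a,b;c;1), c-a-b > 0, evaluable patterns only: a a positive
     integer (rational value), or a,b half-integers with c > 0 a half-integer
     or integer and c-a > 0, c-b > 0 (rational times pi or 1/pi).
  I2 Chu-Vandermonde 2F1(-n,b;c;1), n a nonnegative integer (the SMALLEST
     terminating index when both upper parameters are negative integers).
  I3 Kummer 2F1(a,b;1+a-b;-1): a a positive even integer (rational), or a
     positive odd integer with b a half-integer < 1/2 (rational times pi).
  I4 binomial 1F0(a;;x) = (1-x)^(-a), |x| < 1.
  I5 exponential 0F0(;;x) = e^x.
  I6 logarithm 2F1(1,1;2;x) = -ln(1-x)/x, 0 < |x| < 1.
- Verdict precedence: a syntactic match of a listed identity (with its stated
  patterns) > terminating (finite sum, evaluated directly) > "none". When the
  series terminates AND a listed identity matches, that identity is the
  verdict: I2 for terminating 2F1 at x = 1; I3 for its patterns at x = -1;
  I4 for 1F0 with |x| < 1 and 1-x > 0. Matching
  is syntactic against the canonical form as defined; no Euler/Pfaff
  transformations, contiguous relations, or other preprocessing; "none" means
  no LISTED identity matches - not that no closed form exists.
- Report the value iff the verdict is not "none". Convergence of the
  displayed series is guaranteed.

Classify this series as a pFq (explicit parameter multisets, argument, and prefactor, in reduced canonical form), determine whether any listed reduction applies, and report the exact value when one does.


With C = \frac{11}{4}: the canonical form is 2F1(-6, -\frac{2}{3}; -\frac{6}{5}; \frac{7}{6}). Verdict: terminating. (-6)_k vanishes past k = 6, leaving a 7-term sum, computed directly. Exact value: -\frac{832478961523}{69793083648}.

Key observation: t_0 being \frac{11}{4}, the two k-th powers (prefactor 11/4) combine into one argument.
Term ratio: r(k) = \frac{7}{6} * (k-6) (k-\frac{2}{3}) / [(k-\frac{6}{5}) (k+1)] - poly over poly, x = \frac{7}{6} from leading terms; C = \frac{11}{4} at k = 0.


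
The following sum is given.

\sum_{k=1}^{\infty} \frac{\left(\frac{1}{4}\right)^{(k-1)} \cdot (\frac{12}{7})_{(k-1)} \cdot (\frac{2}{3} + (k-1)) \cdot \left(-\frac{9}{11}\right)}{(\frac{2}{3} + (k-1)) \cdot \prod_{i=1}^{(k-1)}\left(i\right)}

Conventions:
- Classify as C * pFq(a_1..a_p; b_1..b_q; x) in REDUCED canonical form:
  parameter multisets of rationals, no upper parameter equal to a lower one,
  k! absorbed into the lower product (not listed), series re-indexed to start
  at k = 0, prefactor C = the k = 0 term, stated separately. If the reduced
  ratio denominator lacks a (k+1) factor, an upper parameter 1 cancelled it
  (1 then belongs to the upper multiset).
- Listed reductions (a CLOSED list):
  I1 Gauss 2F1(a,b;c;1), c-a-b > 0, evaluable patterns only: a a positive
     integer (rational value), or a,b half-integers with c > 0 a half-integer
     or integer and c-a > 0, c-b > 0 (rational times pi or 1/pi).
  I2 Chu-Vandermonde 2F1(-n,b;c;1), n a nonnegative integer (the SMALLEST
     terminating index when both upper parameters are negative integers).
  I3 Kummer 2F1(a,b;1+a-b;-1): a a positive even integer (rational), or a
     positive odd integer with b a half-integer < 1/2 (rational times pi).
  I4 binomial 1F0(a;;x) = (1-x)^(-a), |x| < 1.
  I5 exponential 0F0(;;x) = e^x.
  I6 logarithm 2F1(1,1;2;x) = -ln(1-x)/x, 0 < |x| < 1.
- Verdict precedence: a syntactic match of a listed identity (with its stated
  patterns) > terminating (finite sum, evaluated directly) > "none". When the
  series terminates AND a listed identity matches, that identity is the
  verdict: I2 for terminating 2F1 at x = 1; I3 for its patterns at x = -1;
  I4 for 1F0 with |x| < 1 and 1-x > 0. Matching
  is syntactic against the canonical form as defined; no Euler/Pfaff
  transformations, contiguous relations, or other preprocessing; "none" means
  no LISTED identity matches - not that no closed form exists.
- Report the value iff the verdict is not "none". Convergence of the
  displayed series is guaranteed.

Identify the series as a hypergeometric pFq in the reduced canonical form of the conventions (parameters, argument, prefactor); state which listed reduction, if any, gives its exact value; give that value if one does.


Prefactor -\frac{9}{11}, argument \frac{1}{4}: 1F0 with upper {\frac{12}{7}} over lower {-}. Verdict: the I4 binomial reduction applies (the 1F0 binomial series: exponent -12/7, x = \frac{1}{4}). Sum: \left(-\frac{9}{11}\right) \cdot \left(\frac{3}{4}\right)^{-\frac{12}{7}}.

Structural cue: from the first term -\frac{9}{11}: striking the common factor k + 2/3 reduces the term (C = -9/11, x = 1/4).
Step ratio: r(k) = \frac{1}{4} * (k+\frac{12}{7}) / [(k+1)] - rational; roots negated = parameters, x = \frac{1}{4}, C = -\frac{9}{11}.


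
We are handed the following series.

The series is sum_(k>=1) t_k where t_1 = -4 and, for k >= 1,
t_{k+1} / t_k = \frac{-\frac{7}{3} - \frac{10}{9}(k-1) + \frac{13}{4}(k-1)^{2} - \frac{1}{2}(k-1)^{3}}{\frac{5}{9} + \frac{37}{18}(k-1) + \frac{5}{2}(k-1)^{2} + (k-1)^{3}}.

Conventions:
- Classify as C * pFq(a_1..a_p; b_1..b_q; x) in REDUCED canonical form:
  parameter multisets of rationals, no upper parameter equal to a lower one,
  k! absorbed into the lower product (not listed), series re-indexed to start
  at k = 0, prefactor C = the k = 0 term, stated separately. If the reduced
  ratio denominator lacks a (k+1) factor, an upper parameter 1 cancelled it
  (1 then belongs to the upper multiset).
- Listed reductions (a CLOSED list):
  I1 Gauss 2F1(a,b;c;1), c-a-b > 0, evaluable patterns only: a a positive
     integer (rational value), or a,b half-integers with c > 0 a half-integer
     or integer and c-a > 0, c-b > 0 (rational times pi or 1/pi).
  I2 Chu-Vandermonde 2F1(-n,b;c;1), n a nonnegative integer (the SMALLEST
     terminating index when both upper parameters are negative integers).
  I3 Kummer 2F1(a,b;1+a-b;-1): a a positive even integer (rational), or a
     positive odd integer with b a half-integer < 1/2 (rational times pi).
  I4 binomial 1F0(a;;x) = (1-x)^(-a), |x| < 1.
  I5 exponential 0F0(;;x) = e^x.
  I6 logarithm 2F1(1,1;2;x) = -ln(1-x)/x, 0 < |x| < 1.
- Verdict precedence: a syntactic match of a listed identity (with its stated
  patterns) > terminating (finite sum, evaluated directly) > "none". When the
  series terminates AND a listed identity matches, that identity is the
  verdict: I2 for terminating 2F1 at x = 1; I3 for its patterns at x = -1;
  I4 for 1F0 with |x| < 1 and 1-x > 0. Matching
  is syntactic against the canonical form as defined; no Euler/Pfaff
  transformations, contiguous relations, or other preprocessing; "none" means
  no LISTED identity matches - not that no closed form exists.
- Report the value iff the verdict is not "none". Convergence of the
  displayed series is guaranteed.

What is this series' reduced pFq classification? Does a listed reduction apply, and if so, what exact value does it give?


Prefactor -4, argument -\frac{1}{2}: 2F1 with upper {-6, -\frac{7}{6}} over lower {\frac{5}{6}}. Verdict: terminating - the sum ends at index 6 because -6 is a negative integer; exact evaluation follows. Sum: \frac{20837007}{1995664}.

Key observation: x = -\frac{1}{2} and cancel k + 2/3 from the displayed ratio first; then C = -4.
Term ratio: r(k) = -\frac{1}{2} * (k-6) (k-\frac{7}{6}) / [(k+\frac{5}{6}) (k+1)] - poly over poly, x = -\frac{1}{2} from leading terms; C = -4 at k = 0.


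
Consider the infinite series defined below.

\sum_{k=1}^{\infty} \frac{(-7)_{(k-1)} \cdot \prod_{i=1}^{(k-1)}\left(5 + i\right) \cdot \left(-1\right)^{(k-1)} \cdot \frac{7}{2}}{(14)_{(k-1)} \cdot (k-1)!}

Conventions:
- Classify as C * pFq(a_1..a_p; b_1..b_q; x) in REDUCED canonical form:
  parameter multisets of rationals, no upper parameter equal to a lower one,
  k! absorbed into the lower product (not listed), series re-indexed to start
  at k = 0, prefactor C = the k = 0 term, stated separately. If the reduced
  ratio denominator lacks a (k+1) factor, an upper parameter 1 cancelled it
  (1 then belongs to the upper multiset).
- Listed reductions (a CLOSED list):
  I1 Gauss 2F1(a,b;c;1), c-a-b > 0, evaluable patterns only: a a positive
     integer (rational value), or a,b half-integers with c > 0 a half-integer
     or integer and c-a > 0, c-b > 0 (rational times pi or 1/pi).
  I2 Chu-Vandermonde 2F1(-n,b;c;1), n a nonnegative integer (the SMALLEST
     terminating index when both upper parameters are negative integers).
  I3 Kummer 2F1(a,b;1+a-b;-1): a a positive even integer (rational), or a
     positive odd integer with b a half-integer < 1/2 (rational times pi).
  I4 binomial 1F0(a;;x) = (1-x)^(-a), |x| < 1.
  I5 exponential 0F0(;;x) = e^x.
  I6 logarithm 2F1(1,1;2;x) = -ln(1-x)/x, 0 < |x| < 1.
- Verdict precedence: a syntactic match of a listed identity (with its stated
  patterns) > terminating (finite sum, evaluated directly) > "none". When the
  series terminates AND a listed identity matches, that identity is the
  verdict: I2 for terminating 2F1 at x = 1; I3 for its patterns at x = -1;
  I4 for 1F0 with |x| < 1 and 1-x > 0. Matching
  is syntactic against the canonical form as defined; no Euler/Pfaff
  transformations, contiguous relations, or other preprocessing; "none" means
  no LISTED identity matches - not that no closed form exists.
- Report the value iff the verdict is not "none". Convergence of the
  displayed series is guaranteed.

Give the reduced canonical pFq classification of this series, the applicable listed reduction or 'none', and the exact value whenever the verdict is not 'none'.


Reduced: x = -1, 2F1, upper = {-7, 6}, lower = {14}, C = \frac{7}{2}. Verdict (x = -1): Kummer (I3) applies (x = -1; c = 14 equals 1+a-b for upper {-7, 6}: listed pattern). Sum: \frac{1001}{20}.

Key observation: with t_0 = \frac{7}{2}, the running product (C = 7/2) telescopes to a rising factorial.
Term ratio: r(k) = -1 * (k-7) (k+6) / [(k+14) (k+1)] - rational; roots negated = parameters, x = -1, C = \frac{7}{2}.


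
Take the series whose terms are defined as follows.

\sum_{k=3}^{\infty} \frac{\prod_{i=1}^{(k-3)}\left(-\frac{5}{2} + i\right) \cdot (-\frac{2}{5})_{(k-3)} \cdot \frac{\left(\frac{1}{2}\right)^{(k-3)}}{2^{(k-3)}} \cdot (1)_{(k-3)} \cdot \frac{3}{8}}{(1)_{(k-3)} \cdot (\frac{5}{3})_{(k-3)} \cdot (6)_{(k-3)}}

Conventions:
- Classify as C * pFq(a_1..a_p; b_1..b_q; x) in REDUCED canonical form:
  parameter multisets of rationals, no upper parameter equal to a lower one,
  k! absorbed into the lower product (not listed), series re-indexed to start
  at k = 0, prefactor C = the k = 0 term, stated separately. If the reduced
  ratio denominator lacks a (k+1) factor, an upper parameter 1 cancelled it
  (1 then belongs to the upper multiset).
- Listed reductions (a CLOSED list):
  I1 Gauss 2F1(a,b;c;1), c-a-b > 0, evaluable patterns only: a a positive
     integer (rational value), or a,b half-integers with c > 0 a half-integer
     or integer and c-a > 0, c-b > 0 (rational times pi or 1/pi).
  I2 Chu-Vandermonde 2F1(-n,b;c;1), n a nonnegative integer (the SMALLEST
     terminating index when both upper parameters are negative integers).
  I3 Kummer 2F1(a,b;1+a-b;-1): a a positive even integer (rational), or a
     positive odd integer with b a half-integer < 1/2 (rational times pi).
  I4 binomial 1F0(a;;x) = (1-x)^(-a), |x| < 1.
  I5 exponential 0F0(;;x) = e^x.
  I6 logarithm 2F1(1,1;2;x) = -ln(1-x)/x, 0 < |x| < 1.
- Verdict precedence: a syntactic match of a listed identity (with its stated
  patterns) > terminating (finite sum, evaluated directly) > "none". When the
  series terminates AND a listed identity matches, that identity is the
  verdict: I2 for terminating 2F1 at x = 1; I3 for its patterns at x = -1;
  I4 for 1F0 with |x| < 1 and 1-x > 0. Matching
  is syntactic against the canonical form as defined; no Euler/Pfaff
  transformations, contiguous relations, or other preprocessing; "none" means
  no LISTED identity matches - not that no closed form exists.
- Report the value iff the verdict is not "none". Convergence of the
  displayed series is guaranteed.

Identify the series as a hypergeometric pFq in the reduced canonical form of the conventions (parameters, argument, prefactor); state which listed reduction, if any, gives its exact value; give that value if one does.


Key step: x = \frac{1}{4} and the two k-th powers (C = 3/8) combine into one argument.
Adjacent-term ratio: r(k) = \frac{1}{4} * (k-\frac{3}{2}) (k-\frac{2}{5}) (k+1) / [(k+\frac{5}{3}) (k+6) (k+1)] - poly over poly, x = \frac{1}{4} from leading terms; C = \frac{3}{8} at k = 0.

Reduced: x = \frac{1}{4}, 3F2, upper = {-\frac{3}{2}, -\frac{2}{5}, 1}, lower = {\frac{5}{3}, 6}, C = \frac{3}{8}. Verdict: none. A 3F2 with upper {-\frac{3}{2}, -\frac{2}{5}, 1} fits none of I1-I6 at x = \frac{1}{4}; the sum runs forever.


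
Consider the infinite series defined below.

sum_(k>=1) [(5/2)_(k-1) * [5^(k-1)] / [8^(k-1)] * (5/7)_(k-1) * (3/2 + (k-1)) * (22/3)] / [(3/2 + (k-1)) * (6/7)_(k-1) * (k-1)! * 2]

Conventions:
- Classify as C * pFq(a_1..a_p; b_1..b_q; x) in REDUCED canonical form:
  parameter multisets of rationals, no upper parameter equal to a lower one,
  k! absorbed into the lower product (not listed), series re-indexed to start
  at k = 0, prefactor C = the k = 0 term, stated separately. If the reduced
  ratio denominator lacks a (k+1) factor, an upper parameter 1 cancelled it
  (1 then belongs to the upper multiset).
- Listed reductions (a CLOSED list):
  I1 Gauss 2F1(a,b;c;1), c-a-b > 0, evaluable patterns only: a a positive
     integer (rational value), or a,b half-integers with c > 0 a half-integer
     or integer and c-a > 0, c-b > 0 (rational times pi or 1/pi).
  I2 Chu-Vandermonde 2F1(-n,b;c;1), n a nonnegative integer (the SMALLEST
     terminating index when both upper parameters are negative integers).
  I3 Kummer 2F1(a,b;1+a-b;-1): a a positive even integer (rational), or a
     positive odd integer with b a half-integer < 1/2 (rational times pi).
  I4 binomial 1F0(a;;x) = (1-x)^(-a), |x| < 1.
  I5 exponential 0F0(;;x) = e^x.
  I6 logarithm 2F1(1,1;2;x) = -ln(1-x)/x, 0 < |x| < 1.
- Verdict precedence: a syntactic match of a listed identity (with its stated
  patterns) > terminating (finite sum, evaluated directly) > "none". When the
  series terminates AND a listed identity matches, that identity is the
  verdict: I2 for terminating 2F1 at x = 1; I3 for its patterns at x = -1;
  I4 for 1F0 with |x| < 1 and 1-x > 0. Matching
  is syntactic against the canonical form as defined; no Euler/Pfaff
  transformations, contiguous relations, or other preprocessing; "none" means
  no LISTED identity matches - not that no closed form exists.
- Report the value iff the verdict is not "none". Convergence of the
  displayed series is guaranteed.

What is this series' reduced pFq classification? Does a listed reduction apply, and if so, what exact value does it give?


Structural cue: from the first term 11/3: the constant factors (C = 11/3, x = 5/8) combine into one prefactor.
Adjacent-term ratio: r(k) = (5/8) * (k+5/7) (k+5/2) / [(k+6/7) (k+1)] - rational in k, leading ratio (5/8); with t_0 = 11/3, classification follows.

The series (x = 5/8) is 2F1: upper {5/7, 5/2}, lower {6/7}, prefactor 11/3. Verdict: no listed reduction: x = 5/8 and upper {5/7, 5/2} fail every I1-I6 pattern.


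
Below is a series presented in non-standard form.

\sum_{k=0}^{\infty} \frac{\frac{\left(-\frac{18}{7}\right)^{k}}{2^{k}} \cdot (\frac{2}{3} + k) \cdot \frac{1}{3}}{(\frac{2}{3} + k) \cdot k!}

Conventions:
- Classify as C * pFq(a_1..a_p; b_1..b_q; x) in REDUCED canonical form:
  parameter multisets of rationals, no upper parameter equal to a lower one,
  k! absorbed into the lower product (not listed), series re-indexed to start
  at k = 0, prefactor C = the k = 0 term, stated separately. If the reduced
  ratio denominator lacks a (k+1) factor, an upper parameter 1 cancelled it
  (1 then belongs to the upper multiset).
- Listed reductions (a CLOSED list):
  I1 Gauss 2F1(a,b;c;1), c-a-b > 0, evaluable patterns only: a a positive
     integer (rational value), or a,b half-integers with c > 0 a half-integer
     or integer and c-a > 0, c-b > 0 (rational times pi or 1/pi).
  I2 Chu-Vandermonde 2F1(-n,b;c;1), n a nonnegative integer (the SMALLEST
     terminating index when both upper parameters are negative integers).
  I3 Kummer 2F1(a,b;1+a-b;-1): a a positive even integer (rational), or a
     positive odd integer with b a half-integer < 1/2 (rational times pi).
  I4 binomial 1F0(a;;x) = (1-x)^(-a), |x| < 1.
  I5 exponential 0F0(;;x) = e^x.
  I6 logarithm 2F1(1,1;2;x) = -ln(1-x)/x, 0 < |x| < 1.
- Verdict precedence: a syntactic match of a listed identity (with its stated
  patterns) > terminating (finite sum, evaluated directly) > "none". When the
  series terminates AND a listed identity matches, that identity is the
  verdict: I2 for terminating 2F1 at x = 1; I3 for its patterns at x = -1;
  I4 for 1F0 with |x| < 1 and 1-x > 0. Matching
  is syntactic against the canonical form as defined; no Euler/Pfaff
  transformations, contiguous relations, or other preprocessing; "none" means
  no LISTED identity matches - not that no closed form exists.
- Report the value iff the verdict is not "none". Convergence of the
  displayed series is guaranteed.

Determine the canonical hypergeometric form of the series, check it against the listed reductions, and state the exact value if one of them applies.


At argument -\frac{9}{7}: a 0F0 with upper {-}, lower {-}, scaled by C = \frac{1}{3}. Verdict: this is the I5 exponential reduction (the 0F0 exponential series at x = -\frac{9}{7}). Exact value: \frac{1}{3} \cdot e^{-\frac{9}{7}}.

Key observation: from the first term \frac{1}{3}: the two k-th powers (C = 1/3, x = -9/7) combine into one argument.
Term ratio: r(k) = -\frac{9}{7} * 1 / [(k+1)] - rational in k, leading ratio -\frac{9}{7}; with t_0 = \frac{1}{3}, classification follows.


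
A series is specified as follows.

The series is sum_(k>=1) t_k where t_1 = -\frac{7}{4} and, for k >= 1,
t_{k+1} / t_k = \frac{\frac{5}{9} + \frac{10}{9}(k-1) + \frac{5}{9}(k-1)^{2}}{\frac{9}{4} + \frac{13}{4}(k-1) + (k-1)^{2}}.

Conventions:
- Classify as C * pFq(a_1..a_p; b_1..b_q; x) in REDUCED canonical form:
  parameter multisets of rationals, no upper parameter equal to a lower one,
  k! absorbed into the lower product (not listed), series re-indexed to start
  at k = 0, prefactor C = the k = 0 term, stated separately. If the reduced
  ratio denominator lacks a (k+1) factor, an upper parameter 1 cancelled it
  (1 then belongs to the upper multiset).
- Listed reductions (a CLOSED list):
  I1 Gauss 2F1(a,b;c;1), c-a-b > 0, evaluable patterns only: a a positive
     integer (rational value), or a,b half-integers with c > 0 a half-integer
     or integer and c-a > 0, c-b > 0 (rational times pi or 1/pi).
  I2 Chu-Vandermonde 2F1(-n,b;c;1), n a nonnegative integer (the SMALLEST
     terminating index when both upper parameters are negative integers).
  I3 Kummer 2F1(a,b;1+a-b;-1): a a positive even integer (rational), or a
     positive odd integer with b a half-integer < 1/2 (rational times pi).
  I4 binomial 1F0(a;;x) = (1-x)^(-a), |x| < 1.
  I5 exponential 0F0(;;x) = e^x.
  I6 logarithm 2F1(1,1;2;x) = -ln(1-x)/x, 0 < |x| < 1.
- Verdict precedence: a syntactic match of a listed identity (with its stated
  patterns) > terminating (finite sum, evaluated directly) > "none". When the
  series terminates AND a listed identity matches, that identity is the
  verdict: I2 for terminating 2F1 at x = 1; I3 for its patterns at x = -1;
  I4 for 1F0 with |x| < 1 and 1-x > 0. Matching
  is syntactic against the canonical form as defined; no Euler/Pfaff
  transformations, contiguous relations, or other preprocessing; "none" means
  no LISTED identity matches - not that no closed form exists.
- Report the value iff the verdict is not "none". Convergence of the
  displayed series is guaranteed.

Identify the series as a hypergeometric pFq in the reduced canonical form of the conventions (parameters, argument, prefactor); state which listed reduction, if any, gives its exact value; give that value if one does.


Prefactor -\frac{7}{4}, argument \frac{5}{9}: 2F1 with upper {1, 1} over lower {\frac{9}{4}}. Verdict: none here - no I1-I6 shape fits x = \frac{5}{9} with lower {\frac{9}{4}}.

First insight: x = \frac{5}{9} and roots of the ratio polynomials (prefactor -7/4) are the negated parameters.
Step ratio: r(k) = \frac{5}{9} * (k+1) (k+1) / [(k+\frac{9}{4}) (k+1)] ; factor over Q: parameters, x = \frac{5}{9}, and C = -\frac{7}{4}.


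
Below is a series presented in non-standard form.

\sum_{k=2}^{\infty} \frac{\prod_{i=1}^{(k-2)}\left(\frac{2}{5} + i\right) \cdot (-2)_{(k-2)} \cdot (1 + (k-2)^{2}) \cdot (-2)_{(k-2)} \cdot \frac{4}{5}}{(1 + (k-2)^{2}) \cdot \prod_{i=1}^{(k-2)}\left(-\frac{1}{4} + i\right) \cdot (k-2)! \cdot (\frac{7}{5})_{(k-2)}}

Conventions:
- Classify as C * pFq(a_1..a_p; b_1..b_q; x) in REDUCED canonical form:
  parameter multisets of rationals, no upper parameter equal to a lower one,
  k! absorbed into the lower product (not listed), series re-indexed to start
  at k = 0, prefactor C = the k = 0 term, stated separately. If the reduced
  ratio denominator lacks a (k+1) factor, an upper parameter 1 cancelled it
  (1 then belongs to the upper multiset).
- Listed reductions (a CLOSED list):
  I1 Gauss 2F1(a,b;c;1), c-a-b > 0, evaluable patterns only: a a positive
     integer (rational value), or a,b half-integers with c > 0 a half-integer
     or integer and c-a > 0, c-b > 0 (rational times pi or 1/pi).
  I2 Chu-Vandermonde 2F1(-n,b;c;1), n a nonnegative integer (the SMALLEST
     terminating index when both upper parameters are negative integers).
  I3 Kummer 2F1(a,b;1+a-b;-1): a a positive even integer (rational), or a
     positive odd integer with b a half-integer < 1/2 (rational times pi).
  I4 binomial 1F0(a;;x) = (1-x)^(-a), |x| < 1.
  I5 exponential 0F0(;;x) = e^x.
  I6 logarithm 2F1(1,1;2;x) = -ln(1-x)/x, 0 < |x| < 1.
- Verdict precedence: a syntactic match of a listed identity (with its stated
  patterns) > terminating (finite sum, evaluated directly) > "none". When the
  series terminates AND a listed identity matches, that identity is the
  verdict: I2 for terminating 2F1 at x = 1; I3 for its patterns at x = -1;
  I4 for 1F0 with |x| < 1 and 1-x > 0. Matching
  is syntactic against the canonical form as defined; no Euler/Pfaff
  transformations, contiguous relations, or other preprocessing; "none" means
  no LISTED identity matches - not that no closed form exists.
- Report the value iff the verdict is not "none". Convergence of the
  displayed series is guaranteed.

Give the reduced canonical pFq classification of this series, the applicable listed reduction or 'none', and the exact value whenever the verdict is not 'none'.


The series (x = 1) is 2F1: upper {-2, -2}, lower {\frac{3}{4}}, prefactor \frac{4}{5}. Verdict: this is the Chu-Vandermonde identity I2 (terminating 2F1 at x = 1 with n = 2, b = -2, c = \frac{3}{4}). Value: \frac{44}{7}.

Key observation: t_0 being \frac{4}{5}, the running product (C = 4/5) telescopes to a rising factorial.
Step ratio: r(k) = 1 * (k-2) (k-2) / [(k+\frac{3}{4}) (k+1)] - rational in k. x = 1; t_0 = \frac{4}{5}; negate the roots.


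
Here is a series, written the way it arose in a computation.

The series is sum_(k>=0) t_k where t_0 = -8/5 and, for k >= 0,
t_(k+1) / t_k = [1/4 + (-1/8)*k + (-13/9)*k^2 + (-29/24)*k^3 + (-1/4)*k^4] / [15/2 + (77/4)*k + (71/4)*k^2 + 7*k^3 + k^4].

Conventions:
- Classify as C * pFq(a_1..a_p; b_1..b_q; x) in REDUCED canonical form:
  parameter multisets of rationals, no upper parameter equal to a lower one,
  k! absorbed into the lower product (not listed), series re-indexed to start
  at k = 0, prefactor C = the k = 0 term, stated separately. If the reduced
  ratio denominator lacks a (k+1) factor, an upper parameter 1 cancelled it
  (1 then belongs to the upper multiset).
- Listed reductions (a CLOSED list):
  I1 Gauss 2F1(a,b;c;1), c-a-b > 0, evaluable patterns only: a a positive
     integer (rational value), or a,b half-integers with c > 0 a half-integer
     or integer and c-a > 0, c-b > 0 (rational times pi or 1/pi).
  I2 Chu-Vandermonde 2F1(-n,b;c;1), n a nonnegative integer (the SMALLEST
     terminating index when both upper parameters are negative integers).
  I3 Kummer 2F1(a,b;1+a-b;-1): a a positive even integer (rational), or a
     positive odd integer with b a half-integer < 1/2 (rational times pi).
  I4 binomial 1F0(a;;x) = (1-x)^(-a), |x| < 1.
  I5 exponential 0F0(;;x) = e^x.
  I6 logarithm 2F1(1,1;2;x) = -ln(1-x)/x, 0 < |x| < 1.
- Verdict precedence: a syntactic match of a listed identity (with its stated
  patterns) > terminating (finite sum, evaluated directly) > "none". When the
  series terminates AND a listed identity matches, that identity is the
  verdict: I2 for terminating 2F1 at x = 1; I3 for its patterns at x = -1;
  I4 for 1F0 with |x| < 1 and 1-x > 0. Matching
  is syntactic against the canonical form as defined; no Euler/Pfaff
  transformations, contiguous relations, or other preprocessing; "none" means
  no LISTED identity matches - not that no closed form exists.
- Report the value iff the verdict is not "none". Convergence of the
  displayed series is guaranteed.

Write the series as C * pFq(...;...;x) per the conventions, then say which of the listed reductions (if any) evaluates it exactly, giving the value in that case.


x = -1/4 here; the reduced form reads 3F2, upper {-1/3, 2/3, 3}, lower {2, 5/2}, C = -8/5. Verdict: none (x = -1/4): each listed identity misses the multisets {-1/3, 2/3, 3} ; {2, 5/2}.

First insight: x = (-1/4) and factor the ratio over Q (prefactor -8/5): negated roots = parameters.
Adjacent-term ratio: r(k) = (-1/4) * (k-1/3) (k+2/3) (k+3) / [(k+2) (k+5/2) (k+1)] - rational in k, leading ratio (-1/4); with t_0 = -8/5, classification follows.


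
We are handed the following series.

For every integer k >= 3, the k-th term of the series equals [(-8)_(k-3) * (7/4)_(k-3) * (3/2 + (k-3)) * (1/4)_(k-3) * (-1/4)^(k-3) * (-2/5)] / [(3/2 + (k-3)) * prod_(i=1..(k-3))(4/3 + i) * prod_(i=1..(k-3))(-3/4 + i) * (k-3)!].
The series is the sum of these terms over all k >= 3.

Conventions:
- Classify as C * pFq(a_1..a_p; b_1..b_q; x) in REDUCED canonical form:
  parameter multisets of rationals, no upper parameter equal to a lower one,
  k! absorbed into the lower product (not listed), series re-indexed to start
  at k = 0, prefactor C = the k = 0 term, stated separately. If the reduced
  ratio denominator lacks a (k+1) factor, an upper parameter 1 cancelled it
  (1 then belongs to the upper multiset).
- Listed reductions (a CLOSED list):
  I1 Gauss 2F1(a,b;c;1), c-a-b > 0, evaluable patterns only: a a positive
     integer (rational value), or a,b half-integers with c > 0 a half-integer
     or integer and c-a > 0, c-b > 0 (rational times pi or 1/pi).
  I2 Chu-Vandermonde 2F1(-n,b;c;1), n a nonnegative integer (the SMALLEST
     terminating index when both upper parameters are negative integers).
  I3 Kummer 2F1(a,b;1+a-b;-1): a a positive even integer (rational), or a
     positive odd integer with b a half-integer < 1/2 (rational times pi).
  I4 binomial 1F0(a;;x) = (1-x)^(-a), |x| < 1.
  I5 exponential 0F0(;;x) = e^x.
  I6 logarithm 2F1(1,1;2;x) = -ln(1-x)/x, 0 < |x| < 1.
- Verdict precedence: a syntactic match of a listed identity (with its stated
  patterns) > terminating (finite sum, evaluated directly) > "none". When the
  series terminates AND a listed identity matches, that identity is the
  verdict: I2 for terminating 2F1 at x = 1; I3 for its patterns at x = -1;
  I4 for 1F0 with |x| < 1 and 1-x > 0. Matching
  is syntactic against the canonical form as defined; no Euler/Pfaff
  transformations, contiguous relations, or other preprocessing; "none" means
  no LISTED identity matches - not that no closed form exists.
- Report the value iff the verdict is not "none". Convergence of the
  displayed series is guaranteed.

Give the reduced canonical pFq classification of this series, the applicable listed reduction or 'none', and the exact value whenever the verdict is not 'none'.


First insight: t_0 = -2/5 here, and k + 3/2 divides numerator and denominator alike; prefactor -2/5 after cancelling.
Ratio: r(k) = (-1/4) * (k-8) (k+7/4) / [(k+7/3) (k+1)] - poly over poly, x = (-1/4) from leading terms; C = -2/5 at k = 0.

Classification (C = -2/5): 2F1 with upper {-8, 7/4}, lower {7/3}, argument x = -1/4. Verdict: terminating at k = 8: the factor (-8)_k kills every later term; summing the 9 survivors is exact. Sum: -1503808423678237/893353197568000.


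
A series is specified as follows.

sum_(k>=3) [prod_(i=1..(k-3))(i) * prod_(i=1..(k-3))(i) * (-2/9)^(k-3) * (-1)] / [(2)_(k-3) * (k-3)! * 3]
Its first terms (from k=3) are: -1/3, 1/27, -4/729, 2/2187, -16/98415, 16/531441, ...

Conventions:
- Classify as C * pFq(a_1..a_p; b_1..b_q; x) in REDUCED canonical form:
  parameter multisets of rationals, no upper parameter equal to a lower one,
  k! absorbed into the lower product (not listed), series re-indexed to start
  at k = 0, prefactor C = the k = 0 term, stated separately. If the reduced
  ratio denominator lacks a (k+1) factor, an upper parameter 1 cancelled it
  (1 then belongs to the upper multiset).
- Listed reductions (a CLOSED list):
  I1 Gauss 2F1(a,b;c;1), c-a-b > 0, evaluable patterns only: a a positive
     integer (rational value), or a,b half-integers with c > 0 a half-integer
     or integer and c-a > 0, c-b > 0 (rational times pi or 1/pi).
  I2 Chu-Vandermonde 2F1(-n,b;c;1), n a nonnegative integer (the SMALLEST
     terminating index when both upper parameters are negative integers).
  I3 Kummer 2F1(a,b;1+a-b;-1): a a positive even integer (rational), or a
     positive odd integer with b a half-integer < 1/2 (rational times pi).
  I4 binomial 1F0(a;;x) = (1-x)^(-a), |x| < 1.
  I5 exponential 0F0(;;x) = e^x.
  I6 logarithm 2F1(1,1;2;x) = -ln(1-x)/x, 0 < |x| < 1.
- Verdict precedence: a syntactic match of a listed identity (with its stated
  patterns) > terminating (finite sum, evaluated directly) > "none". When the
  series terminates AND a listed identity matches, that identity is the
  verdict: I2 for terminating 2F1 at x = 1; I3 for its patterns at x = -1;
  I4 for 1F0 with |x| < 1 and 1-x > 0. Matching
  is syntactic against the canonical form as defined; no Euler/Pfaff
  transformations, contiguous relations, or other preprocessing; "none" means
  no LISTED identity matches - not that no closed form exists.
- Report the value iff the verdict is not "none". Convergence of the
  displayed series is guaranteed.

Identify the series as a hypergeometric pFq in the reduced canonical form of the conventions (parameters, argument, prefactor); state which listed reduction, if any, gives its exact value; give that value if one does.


Structural cue: with t_0 = -1/3, the constant factors (C = -1/3) combine into one prefactor.
Adjacent-term ratio: r(k) = (-2/9) * (k+1) (k+1) / [(k+2) (k+1)] - rational in k, leading ratio (-2/9); with t_0 = -1/3, classification follows.

The series (x = -2/9) is 2F1: upper {1, 1}, lower {2}, prefactor -1/3. Verdict (x = -2/9): the logarithmic series (I6) applies (the logarithm: parameters (1,1;2), x = -2/9). Exact value: (-3/2) * ln(11/9).
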